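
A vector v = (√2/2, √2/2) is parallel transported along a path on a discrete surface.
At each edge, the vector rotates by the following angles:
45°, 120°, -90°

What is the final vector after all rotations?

Total rotation: 45° + 120° + (-90°) = 75°. Final vector: (-0.5000, 0.8660)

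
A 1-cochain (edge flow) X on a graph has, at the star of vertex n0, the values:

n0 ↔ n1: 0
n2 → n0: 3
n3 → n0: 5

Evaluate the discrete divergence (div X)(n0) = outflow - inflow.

Divergence = sum of outgoing flows = 0 + (-3) + (-5) = -8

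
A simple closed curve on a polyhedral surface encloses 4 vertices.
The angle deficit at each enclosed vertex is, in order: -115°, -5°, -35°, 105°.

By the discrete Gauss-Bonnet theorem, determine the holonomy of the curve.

Holonomy = total enclosed curvature = (-115°) + (-5°) + (-35°) + 105° = -50°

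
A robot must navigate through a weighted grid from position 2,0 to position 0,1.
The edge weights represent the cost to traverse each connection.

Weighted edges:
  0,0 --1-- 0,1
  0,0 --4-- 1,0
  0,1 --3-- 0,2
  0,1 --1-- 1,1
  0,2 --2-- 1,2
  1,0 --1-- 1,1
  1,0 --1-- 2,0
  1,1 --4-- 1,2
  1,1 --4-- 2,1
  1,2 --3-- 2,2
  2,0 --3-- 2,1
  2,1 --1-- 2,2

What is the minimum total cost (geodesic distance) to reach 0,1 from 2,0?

Shortest path: 2,0 → 1,0 → 1,1 → 0,1, total weight = 3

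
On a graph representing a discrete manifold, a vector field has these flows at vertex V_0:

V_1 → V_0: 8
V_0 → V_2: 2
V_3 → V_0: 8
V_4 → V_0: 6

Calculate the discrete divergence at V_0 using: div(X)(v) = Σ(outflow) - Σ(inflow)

Divergence = sum of outgoing flows = (-8) + 2 + (-8) + (-6) = -20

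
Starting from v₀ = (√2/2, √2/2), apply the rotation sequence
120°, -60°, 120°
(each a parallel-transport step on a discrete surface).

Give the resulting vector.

Total rotation: 120° + (-60°) + 120° = 180°. Final vector: (-0.7071, -0.7071)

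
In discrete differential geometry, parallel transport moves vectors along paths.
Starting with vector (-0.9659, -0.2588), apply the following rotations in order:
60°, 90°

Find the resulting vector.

Total rotation: 60° + 90° = 150°. Final vector: (0.9659, -0.2588)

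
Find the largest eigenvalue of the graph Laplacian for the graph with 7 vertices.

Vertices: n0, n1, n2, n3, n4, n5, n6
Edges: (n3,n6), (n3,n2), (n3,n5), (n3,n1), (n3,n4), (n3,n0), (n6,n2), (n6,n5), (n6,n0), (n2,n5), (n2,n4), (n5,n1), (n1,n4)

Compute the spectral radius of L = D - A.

Degrees: deg(n0) = 2, deg(n1) = 3, deg(n2) = 4, deg(n3) = 6, deg(n4) = 3, deg(n5) = 4, deg(n6) = 4.
L = D − A with rows/columns ordered (n0, n1, n2, n3, n4, n5, n6):
  [ 2,  0,  0, -1,  0,  0, -1]
  [ 0,  3,  0, -1, -1, -1,  0]
  [ 0,  0,  4, -1, -1, -1, -1]
  [-1, -1, -1,  6, -1, -1, -1]
  [ 0, -1, -1, -1,  3,  0,  0]
  [ 0, -1, -1, -1,  0,  4, -1]
  [-1,  0, -1, -1,  0, -1,  4]
Characteristic polynomial: det(λI − L) = λ(λ² − 7λ + 9)(λ − 3)(λ² − 9λ + 19)(λ − 7).
Roots: λ = 0; (λ² − 7λ + 9) = 0 ⇒ λ = (7 ± √13)/2 ≈ 1.6972, 5.3028; (λ − 3) = 0 ⇒ λ = 3; (λ² − 9λ + 19) = 0 ⇒ λ = (9 ± √5)/2 ≈ 3.382, 5.618; (λ − 7) = 0 ⇒ λ = 7.
(Check: the roots sum (with multiplicity) to 26, matching trace L = Σdeg = 2·13 = 26.)
Laplacian eigenvalues: [0.0, 1.6972, 3.0, 3.382, 5.3028, 5.618, 7.0]. Largest eigenvalue (spectral radius) = 7.0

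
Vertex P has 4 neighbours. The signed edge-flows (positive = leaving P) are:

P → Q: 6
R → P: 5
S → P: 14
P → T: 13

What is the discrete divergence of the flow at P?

Divergence = sum of outgoing flows = 6 + (-5) + (-14) + 13 = 0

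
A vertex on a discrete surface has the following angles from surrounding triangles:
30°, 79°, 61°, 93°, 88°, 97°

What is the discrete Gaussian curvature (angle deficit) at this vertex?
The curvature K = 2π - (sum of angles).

Sum of angles = 448°. K = 360° - 448° = -88° = -22π/45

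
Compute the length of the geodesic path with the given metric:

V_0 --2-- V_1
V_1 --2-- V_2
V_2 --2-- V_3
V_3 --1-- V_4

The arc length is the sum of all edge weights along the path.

Arc length = 2 + 2 + 2 + 1 = 7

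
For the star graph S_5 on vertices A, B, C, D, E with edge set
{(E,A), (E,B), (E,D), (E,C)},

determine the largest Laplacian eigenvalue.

The star S_5 is the complete bipartite graph K_{1,4} (one hub of degree 4, 4 leaves of degree 1). The Laplacian spectrum of K_{p,q} is 0, p (multiplicity q−1), q (multiplicity p−1), p+q. With p = 1, q = 4: 0 once, 1 with multiplicity 3, and 5 once. (Check: trace L = sum of degrees = 8 = 3·1 + 5.)
Laplacian eigenvalues: [0.0, 1.0, 1.0, 1.0, 5.0]. Largest eigenvalue (spectral radius) = 5.0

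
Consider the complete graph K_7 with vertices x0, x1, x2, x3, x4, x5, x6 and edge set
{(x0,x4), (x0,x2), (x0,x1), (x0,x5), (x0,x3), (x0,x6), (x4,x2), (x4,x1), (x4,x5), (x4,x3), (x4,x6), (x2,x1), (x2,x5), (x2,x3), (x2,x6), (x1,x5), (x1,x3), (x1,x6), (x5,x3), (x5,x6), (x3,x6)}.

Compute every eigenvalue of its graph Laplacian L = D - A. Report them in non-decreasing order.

For the complete graph K_n, L = nI − J (J = all-ones matrix). J has eigenvalues n (once, eigenvector 𝟙) and 0 (multiplicity n−1), so L has eigenvalues 0 (once) and n (multiplicity n−1). Here n = 7: eigenvalue 0 once and 7 with multiplicity 6.
Laplacian eigenvalues (increasing order): [0.0, 7.0, 7.0, 7.0, 7.0, 7.0, 7.0]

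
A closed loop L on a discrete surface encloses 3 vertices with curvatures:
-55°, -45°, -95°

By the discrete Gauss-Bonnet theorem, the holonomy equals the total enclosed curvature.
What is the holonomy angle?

Holonomy = total enclosed curvature = (-55°) + (-45°) + (-95°) = -195°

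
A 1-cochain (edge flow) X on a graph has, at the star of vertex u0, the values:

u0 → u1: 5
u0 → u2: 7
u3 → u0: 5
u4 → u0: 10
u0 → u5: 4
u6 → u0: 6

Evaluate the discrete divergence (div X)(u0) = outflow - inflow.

Divergence = sum of outgoing flows = 5 + 7 + (-5) + (-10) + 4 + (-6) = -5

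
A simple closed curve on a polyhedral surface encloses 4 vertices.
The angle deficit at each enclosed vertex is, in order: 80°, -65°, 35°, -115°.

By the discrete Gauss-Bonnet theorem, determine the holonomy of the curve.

Holonomy = total enclosed curvature = 80° + (-65°) + 35° + (-115°) = -65°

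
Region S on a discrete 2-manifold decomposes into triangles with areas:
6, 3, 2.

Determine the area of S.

6 + 3 + 2 = 11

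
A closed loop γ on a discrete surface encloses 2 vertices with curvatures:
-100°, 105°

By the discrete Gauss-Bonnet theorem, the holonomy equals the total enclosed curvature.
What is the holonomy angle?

Holonomy = total enclosed curvature = (-100°) + 105° = 5°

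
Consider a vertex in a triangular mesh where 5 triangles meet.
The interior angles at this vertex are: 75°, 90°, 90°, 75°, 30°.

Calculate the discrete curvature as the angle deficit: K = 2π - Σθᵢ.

Sum of angles = 360°. K = 360° - 360° = 0° = 0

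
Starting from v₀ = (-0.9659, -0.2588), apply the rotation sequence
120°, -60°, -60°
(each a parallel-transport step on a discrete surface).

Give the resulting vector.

Total rotation: 120° + (-60°) + (-60°) = 0°. Final vector: (-0.9659, -0.2588)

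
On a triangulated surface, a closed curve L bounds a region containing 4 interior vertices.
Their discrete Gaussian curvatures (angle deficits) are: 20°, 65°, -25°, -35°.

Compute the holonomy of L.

Holonomy = total enclosed curvature = 20° + 65° + (-25°) + (-35°) = 25°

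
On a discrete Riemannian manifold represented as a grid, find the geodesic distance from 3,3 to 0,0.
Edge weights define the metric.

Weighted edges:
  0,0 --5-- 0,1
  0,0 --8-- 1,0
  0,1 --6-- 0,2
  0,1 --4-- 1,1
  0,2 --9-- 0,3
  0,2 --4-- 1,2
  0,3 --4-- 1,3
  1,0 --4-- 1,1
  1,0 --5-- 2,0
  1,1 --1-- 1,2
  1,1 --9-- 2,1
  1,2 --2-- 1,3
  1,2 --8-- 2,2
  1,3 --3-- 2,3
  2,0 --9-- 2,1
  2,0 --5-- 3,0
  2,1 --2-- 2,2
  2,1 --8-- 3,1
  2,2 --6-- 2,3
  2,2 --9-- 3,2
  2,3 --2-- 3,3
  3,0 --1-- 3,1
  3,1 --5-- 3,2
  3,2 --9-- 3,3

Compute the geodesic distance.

Shortest path: 3,3 → 2,3 → 1,3 → 1,2 → 1,1 → 0,1 → 0,0, total weight = 17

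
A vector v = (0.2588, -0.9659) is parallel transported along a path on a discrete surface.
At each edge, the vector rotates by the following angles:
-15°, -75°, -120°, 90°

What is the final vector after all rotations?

Total rotation: (-15°) + (-75°) + (-120°) + 90° = -120°. Final vector: (-0.9659, 0.2588)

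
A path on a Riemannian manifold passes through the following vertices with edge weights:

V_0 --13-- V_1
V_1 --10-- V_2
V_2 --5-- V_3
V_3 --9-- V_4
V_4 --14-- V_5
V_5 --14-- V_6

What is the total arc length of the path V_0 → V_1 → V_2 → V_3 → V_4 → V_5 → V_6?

Arc length = 13 + 10 + 5 + 9 + 14 + 14 = 65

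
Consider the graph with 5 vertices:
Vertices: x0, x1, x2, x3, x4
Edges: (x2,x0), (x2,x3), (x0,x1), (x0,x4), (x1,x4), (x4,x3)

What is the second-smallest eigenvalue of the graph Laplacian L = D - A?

Degrees: deg(x0) = 3, deg(x1) = 2, deg(x2) = 2, deg(x3) = 2, deg(x4) = 3.
L = D − A with rows/columns ordered (x0, x1, x2, x3, x4):
  [ 3, -1, -1,  0, -1]
  [-1,  2,  0,  0, -1]
  [-1,  0,  2, -1,  0]
  [ 0,  0, -1,  2, -1]
  [-1, -1,  0, -1,  3]
Characteristic polynomial: det(λI − L) = λ(λ² − 5λ + 5)(λ² − 7λ + 11).
Roots: λ = 0; (λ² − 5λ + 5) = 0 ⇒ λ = (5 ± √5)/2 ≈ 1.382, 3.618; (λ² − 7λ + 11) = 0 ⇒ λ = (7 ± √5)/2 ≈ 2.382, 4.618.
(Check: the roots sum (with multiplicity) to 12, matching trace L = Σdeg = 2·6 = 12.)
Laplacian eigenvalues: [0.0, 1.382, 2.382, 3.618, 4.618]. Algebraic connectivity (smallest non-zero eigenvalue) = 1.382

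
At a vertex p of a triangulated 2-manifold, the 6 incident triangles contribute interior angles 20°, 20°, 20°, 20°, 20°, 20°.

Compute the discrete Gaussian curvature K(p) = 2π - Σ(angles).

Sum of angles = 120°. K = 360° - 120° = 240°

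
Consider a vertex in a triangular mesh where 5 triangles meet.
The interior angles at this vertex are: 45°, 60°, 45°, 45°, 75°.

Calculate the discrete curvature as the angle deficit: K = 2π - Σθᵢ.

Sum of angles = 270°. K = 360° - 270° = 90° = π/2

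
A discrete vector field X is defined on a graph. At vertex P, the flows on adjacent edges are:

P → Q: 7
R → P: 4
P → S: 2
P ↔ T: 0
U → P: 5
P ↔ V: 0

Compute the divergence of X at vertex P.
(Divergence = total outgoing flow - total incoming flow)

Divergence = sum of outgoing flows = 7 + (-4) + 2 + 0 + (-5) + 0 = 0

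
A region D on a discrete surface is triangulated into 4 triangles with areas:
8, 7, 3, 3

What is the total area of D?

8 + 7 + 3 + 3 = 21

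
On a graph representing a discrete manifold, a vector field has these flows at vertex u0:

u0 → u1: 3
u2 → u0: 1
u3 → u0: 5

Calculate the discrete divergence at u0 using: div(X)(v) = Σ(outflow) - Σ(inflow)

Divergence = sum of outgoing flows = 3 + (-1) + (-5) = -3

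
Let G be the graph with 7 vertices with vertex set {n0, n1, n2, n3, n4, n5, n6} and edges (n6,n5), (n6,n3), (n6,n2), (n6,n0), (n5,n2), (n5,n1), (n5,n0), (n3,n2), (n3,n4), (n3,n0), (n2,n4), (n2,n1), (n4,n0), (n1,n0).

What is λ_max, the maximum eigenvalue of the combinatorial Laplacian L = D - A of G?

Degrees: deg(n0) = 5, deg(n1) = 3, deg(n2) = 5, deg(n3) = 4, deg(n4) = 3, deg(n5) = 4, deg(n6) = 4.
L = D − A with rows/columns ordered (n0, n1, n2, n3, n4, n5, n6):
  [ 5, -1,  0, -1, -1, -1, -1]
  [-1,  3, -1,  0,  0, -1,  0]
  [ 0, -1,  5, -1, -1, -1, -1]
  [-1,  0, -1,  4, -1,  0, -1]
  [-1,  0, -1, -1,  3,  0,  0]
  [-1, -1, -1,  0,  0,  4, -1]
  [-1,  0, -1, -1,  0, -1,  4]
Characteristic polynomial: det(λI − L) = λ(λ² − 7λ + 11)(λ² − 9λ + 19)(λ − 5)(λ − 7).
Roots: λ = 0; (λ² − 7λ + 11) = 0 ⇒ λ = (7 ± √5)/2 ≈ 2.382, 4.618; (λ² − 9λ + 19) = 0 ⇒ λ = (9 ± √5)/2 ≈ 3.382, 5.618; (λ − 5) = 0 ⇒ λ = 5; (λ − 7) = 0 ⇒ λ = 7.
(Check: the roots sum (with multiplicity) to 28, matching trace L = Σdeg = 2·14 = 28.)
Laplacian eigenvalues: [0.0, 2.382, 3.382, 4.618, 5.0, 5.618, 7.0]. Largest eigenvalue (spectral radius) = 7.0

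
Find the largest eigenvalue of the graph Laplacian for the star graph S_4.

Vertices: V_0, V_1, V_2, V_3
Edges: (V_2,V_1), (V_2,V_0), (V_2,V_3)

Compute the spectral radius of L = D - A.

The star S_4 is the complete bipartite graph K_{1,3} (one hub of degree 3, 3 leaves of degree 1). The Laplacian spectrum of K_{p,q} is 0, p (multiplicity q−1), q (multiplicity p−1), p+q. With p = 1, q = 3: 0 once, 1 with multiplicity 2, and 4 once. (Check: trace L = sum of degrees = 6 = 2·1 + 4.)
Laplacian eigenvalues: [0.0, 1.0, 1.0, 4.0]. Largest eigenvalue (spectral radius) = 4.0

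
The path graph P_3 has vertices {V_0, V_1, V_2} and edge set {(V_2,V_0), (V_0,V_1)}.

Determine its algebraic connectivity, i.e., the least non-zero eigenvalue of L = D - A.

The path graph P_n has Laplacian eigenvalues λ_k = 2 − 2cos(kπ/n), k = 0, 1, …, n−1. Here n = 3:
k=0: 2 − 2cos(0) = 0.0; k=1: 2 − 2cos(π/3) = 1.0; k=2: 2 − 2cos(2π/3) = 3.0.
Laplacian eigenvalues: [0.0, 1.0, 3.0]. Algebraic connectivity (smallest non-zero eigenvalue) = 1.0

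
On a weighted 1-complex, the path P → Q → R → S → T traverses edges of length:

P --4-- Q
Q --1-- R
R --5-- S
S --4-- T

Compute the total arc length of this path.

Arc length = 4 + 1 + 5 + 4 = 14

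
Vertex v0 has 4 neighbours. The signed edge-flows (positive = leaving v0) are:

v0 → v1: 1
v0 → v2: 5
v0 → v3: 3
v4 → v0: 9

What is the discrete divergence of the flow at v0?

Divergence = sum of outgoing flows = 1 + 5 + 3 + (-9) = 0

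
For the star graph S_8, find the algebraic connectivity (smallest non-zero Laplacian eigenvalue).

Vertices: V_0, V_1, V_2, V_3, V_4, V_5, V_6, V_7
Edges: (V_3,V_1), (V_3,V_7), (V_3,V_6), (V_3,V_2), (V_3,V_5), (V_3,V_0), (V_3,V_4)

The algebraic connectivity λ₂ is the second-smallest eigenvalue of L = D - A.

The star S_8 is the complete bipartite graph K_{1,7} (one hub of degree 7, 7 leaves of degree 1). The Laplacian spectrum of K_{p,q} is 0, p (multiplicity q−1), q (multiplicity p−1), p+q. With p = 1, q = 7: 0 once, 1 with multiplicity 6, and 8 once. (Check: trace L = sum of degrees = 14 = 6·1 + 8.)
Laplacian eigenvalues: [0.0, 1.0, 1.0, 1.0, 1.0, 1.0, 1.0, 8.0]. Algebraic connectivity (smallest non-zero eigenvalue) = 1.0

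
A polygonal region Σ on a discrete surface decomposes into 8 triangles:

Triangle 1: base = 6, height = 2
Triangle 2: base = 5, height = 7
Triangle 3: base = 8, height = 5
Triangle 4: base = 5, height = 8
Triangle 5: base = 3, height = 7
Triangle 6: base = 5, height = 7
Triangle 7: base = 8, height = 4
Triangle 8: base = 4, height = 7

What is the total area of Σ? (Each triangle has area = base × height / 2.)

(1/2)×6×2 + (1/2)×5×7 + (1/2)×8×5 + (1/2)×5×8 + (1/2)×3×7 + (1/2)×5×7 + (1/2)×8×4 + (1/2)×4×7 = 121.5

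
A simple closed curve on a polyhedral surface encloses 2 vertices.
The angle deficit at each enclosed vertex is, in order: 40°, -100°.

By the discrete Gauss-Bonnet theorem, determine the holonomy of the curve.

Holonomy = total enclosed curvature = 40° + (-100°) = -60°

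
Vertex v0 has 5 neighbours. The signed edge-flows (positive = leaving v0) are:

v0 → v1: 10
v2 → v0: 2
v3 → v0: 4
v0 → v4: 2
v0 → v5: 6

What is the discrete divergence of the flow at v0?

Divergence = sum of outgoing flows = 10 + (-2) + (-4) + 2 + 6 = 12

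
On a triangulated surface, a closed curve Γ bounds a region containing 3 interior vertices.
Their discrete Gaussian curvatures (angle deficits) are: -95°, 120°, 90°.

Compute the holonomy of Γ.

Holonomy = total enclosed curvature = (-95°) + 120° + 90° = 115°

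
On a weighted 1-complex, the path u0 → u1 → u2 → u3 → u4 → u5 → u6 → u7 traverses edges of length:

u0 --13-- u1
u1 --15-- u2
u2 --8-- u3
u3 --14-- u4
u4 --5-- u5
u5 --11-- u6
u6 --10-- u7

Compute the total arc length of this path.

Arc length = 13 + 15 + 8 + 14 + 5 + 11 + 10 = 76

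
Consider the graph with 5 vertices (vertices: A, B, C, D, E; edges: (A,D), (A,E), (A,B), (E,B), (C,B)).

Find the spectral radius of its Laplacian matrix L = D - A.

Degrees: deg(A) = 3, deg(B) = 3, deg(C) = 1, deg(D) = 1, deg(E) = 2.
L = D − A with rows/columns ordered (A, B, C, D, E):
  [ 3, -1,  0, -1, -1]
  [-1,  3, -1,  0, -1]
  [ 0, -1,  1,  0,  0]
  [-1,  0,  0,  1,  0]
  [-1, -1,  0,  0,  2]
Characteristic polynomial: det(λI − L) = λ(λ² − 5λ + 3)(λ² − 5λ + 5).
Roots: λ = 0; (λ² − 5λ + 3) = 0 ⇒ λ = (5 ± √13)/2 ≈ 0.6972, 4.3028; (λ² − 5λ + 5) = 0 ⇒ λ = (5 ± √5)/2 ≈ 1.382, 3.618.
(Check: the roots sum (with multiplicity) to 10, matching trace L = Σdeg = 2·5 = 10.)
Laplacian eigenvalues: [0.0, 0.6972, 1.382, 3.618, 4.3028]. Largest eigenvalue (spectral radius) = 4.3028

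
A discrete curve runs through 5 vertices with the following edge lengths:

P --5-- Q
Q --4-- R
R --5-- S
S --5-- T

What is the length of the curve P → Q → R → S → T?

Arc length = 5 + 4 + 5 + 5 = 19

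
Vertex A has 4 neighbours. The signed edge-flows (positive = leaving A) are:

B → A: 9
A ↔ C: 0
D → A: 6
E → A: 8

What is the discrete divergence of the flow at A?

Divergence = sum of outgoing flows = (-9) + 0 + (-6) + (-8) = -23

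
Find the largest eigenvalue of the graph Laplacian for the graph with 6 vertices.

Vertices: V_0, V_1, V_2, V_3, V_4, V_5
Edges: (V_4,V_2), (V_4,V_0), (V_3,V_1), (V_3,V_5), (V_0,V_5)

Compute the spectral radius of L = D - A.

Degrees: deg(V_0) = 2, deg(V_1) = 1, deg(V_2) = 1, deg(V_3) = 2, deg(V_4) = 2, deg(V_5) = 2.
L = D − A with rows/columns ordered (V_0, V_1, V_2, V_3, V_4, V_5):
  [ 2,  0,  0,  0, -1, -1]
  [ 0,  1,  0, -1,  0,  0]
  [ 0,  0,  1,  0, -1,  0]
  [ 0, -1,  0,  2,  0, -1]
  [-1,  0, -1,  0,  2,  0]
  [-1,  0,  0, -1,  0,  2]
Characteristic polynomial: det(λI − L) = λ(λ² − 4λ + 1)(λ − 1)(λ − 2)(λ − 3).
Roots: λ = 0; (λ² − 4λ + 1) = 0 ⇒ λ = 2 ± √3 ≈ 0.2679, 3.7321; (λ − 1) = 0 ⇒ λ = 1; (λ − 2) = 0 ⇒ λ = 2; (λ − 3) = 0 ⇒ λ = 3.
(Check: the roots sum (with multiplicity) to 10, matching trace L = Σdeg = 2·5 = 10.)
Laplacian eigenvalues: [0.0, 0.2679, 1.0, 2.0, 3.0, 3.7321]. Largest eigenvalue (spectral radius) = 3.7321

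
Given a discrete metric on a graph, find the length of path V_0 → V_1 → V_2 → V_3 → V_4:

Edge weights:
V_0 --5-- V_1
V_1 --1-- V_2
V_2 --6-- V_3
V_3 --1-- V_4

Arc length = 5 + 1 + 6 + 1 = 13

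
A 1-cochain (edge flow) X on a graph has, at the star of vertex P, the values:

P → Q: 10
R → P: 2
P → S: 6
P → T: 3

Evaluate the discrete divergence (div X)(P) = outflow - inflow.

Divergence = sum of outgoing flows = 10 + (-2) + 6 + 3 = 17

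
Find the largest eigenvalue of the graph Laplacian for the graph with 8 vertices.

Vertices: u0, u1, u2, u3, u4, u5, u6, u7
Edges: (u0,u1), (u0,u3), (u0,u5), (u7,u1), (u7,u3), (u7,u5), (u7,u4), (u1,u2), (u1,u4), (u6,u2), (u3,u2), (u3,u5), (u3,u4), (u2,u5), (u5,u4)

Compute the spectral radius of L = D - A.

Degrees: deg(u0) = 3, deg(u1) = 4, deg(u2) = 4, deg(u3) = 5, deg(u4) = 4, deg(u5) = 5, deg(u6) = 1, deg(u7) = 4.
L = D − A with rows/columns ordered (u0, u1, u2, u3, u4, u5, u6, u7):
  [ 3, -1,  0, -1,  0, -1,  0,  0]
  [-1,  4, -1,  0, -1,  0,  0, -1]
  [ 0, -1,  4, -1,  0, -1, -1,  0]
  [-1,  0, -1,  5, -1, -1,  0, -1]
  [ 0, -1,  0, -1,  4, -1,  0, -1]
  [-1,  0, -1, -1, -1,  5,  0, -1]
  [ 0,  0, -1,  0,  0,  0,  1,  0]
  [ 0, -1,  0, -1, -1, -1,  0,  4]
Characteristic polynomial: det(λI − L) = λ(λ² − 8λ + 6)(λ − 3)(λ − 4)²(λ − 5)(λ − 6).
Roots: λ = 0; (λ² − 8λ + 6) = 0 ⇒ λ = 4 ± √10 ≈ 0.8377, 7.1623; (λ − 3) = 0 ⇒ λ = 3; (λ − 4) = 0 ⇒ λ = 4 (multiplicity 2); (λ − 5) = 0 ⇒ λ = 5; (λ − 6) = 0 ⇒ λ = 6.
(Check: the roots sum (with multiplicity) to 30, matching trace L = Σdeg = 2·15 = 30.)
Laplacian eigenvalues: [0.0, 0.8377, 3.0, 4.0, 4.0, 5.0, 6.0, 7.1623]. Largest eigenvalue (spectral radius) = 7.1623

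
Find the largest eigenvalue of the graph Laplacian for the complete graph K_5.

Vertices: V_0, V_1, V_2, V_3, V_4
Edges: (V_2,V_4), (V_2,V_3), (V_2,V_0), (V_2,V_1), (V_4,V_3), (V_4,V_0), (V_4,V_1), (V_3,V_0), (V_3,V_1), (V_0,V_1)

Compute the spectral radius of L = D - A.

For the complete graph K_n, L = nI − J (J = all-ones matrix). J has eigenvalues n (once, eigenvector 𝟙) and 0 (multiplicity n−1), so L has eigenvalues 0 (once) and n (multiplicity n−1). Here n = 5: eigenvalue 0 once and 5 with multiplicity 4.
Laplacian eigenvalues: [0.0, 5.0, 5.0, 5.0, 5.0]. Largest eigenvalue (spectral radius) = 5.0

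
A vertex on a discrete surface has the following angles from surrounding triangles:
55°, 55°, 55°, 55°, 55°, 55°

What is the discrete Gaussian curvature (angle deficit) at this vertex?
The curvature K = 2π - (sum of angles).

Sum of angles = 330°. K = 360° - 330° = 30° = π/6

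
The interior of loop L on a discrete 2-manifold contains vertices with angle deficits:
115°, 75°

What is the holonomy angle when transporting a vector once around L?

Holonomy = total enclosed curvature = 115° + 75° = 190°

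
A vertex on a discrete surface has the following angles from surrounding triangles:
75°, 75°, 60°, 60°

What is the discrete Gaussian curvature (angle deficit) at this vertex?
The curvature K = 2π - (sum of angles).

Sum of angles = 270°. K = 360° - 270° = 90° = π/2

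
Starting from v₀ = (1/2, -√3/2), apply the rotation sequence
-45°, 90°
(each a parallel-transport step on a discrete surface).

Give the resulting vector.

Total rotation: (-45°) + 90° = 45°. Final vector: (0.9659, -0.2588)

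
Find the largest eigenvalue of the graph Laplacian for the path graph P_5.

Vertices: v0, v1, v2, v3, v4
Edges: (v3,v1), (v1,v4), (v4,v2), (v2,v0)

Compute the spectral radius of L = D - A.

The path graph P_n has Laplacian eigenvalues λ_k = 2 − 2cos(kπ/n), k = 0, 1, …, n−1. Here n = 5:
k=0: 2 − 2cos(0) = 0.0; k=1: 2 − 2cos(π/5) = 0.382; k=2: 2 − 2cos(2π/5) = 1.382; k=3: 2 − 2cos(3π/5) = 2.618; k=4: 2 − 2cos(4π/5) = 3.618.
Laplacian eigenvalues: [0.0, 0.382, 1.382, 2.618, 3.618]. Largest eigenvalue (spectral radius) = 3.618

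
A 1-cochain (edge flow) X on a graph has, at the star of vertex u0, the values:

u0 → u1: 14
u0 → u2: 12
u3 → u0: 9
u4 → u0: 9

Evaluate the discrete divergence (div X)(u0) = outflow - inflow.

Divergence = sum of outgoing flows = 14 + 12 + (-9) + (-9) = 8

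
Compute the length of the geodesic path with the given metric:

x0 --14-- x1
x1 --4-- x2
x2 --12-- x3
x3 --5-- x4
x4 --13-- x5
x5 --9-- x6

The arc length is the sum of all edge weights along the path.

Arc length = 14 + 4 + 12 + 5 + 13 + 9 = 57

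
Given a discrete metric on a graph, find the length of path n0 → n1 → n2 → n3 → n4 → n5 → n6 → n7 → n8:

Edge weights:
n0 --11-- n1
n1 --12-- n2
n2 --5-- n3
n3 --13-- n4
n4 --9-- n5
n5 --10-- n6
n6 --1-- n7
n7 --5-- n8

Arc length = 11 + 12 + 5 + 13 + 9 + 10 + 1 + 5 = 66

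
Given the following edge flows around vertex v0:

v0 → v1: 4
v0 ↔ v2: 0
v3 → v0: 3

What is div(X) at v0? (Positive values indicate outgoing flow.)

Divergence = sum of outgoing flows = 4 + 0 + (-3) = 1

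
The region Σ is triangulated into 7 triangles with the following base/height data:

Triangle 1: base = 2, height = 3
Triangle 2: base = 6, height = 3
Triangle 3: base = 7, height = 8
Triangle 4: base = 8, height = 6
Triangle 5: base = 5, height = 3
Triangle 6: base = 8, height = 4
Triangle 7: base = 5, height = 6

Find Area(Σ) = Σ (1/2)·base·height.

(1/2)×2×3 + (1/2)×6×3 + (1/2)×7×8 + (1/2)×8×6 + (1/2)×5×3 + (1/2)×8×4 + (1/2)×5×6 = 102.5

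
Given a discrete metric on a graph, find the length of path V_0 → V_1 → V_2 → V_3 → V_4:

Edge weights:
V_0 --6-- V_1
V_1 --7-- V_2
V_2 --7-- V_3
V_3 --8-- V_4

Arc length = 6 + 7 + 7 + 8 = 28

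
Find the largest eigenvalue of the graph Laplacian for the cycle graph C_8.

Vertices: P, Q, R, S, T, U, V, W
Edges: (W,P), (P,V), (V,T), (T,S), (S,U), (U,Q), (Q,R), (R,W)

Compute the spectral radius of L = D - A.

The cycle graph C_n has Laplacian eigenvalues λ_k = 2 − 2cos(2πk/n), k = 0, 1, …, n−1. Here n = 8:
k=0: 2 − 2cos(0) = 0.0; k=1: 2 − 2cos(π/4) = 0.5858; k=2: 2 − 2cos(π/2) = 2.0; k=3: 2 − 2cos(3π/4) = 3.4142; k=4: 2 − 2cos(π) = 4.0; k=5: 2 − 2cos(5π/4) = 3.4142; k=6: 2 − 2cos(3π/2) = 2.0; k=7: 2 − 2cos(7π/4) = 0.5858.
Laplacian eigenvalues: [0.0, 0.5858, 0.5858, 2.0, 2.0, 3.4142, 3.4142, 4.0]. Largest eigenvalue (spectral radius) = 4.0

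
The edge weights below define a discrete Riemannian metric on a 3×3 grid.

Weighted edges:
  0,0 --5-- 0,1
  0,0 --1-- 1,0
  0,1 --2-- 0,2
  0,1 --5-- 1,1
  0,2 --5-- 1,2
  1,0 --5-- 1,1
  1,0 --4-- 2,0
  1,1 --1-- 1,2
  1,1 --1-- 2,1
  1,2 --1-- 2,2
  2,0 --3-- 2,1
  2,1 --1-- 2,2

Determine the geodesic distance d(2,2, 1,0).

Shortest path: 2,2 → 1,2 → 1,1 → 1,0, total weight = 7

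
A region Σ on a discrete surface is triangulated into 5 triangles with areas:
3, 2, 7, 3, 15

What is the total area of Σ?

3 + 2 + 7 + 3 + 15 = 30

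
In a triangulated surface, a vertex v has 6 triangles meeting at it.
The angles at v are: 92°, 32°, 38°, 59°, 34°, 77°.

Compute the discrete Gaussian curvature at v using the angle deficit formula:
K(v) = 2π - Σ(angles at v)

Sum of angles = 332°. K = 360° - 332° = 28° = 7π/45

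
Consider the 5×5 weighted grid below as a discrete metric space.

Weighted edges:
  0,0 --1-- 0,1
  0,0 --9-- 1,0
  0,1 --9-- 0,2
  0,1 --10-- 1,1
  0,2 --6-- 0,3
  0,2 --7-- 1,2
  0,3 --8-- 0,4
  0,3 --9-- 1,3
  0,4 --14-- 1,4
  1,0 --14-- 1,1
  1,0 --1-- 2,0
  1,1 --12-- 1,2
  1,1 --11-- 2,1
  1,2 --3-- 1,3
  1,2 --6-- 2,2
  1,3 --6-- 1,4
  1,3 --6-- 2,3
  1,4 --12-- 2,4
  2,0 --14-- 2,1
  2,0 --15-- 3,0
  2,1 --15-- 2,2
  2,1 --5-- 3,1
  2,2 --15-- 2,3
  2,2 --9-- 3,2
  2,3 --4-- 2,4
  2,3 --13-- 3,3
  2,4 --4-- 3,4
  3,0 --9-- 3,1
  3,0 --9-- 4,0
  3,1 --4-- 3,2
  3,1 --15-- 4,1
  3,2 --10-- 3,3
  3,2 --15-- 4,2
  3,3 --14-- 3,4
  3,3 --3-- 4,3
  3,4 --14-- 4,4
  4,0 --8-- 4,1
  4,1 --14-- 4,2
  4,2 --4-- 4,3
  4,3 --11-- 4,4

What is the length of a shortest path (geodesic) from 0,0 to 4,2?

Shortest path: 0,0 → 0,1 → 1,1 → 2,1 → 3,1 → 3,2 → 4,2, total weight = 46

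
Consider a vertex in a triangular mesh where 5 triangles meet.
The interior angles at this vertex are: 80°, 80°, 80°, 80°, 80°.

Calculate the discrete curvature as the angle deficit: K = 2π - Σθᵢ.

Sum of angles = 400°. K = 360° - 400° = -40°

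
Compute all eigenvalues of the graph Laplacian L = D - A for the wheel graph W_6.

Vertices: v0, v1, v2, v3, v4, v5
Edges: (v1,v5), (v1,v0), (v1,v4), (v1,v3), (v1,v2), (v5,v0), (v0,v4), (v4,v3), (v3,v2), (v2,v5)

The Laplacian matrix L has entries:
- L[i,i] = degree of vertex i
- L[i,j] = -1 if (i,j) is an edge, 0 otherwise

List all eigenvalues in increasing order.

The wheel W_6 is the join K_1 ∨ C_5 (a hub joined to every vertex of a cycle of length 5). For a join G ∨ H (G on p vertices, H on q vertices) the Laplacian spectrum is 0, p+q, the eigenvalues of L(G) other than one 0 each shifted by +q, and the eigenvalues of L(H) other than one 0 each shifted by +p. With G = K_1 (p = 1, nothing left after dropping its 0) and H = C_5 (q = 5, eigenvalues 2 − 2cos(2πk/5), k = 0, …, 4; drop k = 0), the spectrum of W_6 is 0, 6, and 1 + (2 − 2cos(2πk/5)) = 3 − 2cos(2πk/5) for k = 1, …, 4:
k=1: 3 − 2cos(2π/5) = 2.382; k=2: 3 − 2cos(4π/5) = 4.618; k=3: 3 − 2cos(6π/5) = 4.618; k=4: 3 − 2cos(8π/5) = 2.382.
Laplacian eigenvalues (increasing order): [0.0, 2.382, 2.382, 4.618, 4.618, 6.0]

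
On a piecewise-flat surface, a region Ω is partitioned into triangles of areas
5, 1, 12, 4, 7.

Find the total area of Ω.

5 + 1 + 12 + 4 + 7 = 29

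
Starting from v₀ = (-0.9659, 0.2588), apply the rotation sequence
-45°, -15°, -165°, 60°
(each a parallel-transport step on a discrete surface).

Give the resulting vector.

Total rotation: (-45°) + (-15°) + (-165°) + 60° = -165°. Final vector: (1, 0)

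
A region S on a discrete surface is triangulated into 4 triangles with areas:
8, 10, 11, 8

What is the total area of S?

8 + 10 + 11 + 8 = 37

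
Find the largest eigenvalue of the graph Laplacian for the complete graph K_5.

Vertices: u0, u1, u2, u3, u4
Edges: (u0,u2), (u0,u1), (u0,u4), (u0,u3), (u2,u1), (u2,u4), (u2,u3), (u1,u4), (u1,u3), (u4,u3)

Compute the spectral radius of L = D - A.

For the complete graph K_n, L = nI − J (J = all-ones matrix). J has eigenvalues n (once, eigenvector 𝟙) and 0 (multiplicity n−1), so L has eigenvalues 0 (once) and n (multiplicity n−1). Here n = 5: eigenvalue 0 once and 5 with multiplicity 4.
Laplacian eigenvalues: [0.0, 5.0, 5.0, 5.0, 5.0]. Largest eigenvalue (spectral radius) = 5.0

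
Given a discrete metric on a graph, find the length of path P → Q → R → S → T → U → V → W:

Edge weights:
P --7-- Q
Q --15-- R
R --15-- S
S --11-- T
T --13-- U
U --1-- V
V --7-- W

Arc length = 7 + 15 + 15 + 11 + 13 + 1 + 7 = 69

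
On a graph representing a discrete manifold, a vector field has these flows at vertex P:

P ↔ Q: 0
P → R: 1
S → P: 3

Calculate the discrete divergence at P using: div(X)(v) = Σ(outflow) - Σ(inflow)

Divergence = sum of outgoing flows = 0 + 1 + (-3) = -2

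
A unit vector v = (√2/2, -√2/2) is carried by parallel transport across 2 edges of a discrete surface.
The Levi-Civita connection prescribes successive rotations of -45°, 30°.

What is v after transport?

Total rotation: (-45°) + 30° = -15°. Final vector: (0.5000, -0.8660)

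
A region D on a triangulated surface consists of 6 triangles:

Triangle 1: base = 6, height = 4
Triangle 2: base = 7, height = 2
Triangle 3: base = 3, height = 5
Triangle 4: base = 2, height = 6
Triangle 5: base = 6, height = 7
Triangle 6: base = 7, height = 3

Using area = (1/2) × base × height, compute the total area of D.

(1/2)×6×4 + (1/2)×7×2 + (1/2)×3×5 + (1/2)×2×6 + (1/2)×6×7 + (1/2)×7×3 = 64.0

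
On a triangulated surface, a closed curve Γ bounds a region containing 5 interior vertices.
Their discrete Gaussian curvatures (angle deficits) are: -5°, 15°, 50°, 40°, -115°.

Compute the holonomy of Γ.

Holonomy = total enclosed curvature = (-5°) + 15° + 50° + 40° + (-115°) = -15°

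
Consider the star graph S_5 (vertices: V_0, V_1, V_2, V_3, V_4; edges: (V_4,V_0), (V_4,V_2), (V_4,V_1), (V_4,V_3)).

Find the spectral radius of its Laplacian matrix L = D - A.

The star S_5 is the complete bipartite graph K_{1,4} (one hub of degree 4, 4 leaves of degree 1). The Laplacian spectrum of K_{p,q} is 0, p (multiplicity q−1), q (multiplicity p−1), p+q. With p = 1, q = 4: 0 once, 1 with multiplicity 3, and 5 once. (Check: trace L = sum of degrees = 8 = 3·1 + 5.)
Laplacian eigenvalues: [0.0, 1.0, 1.0, 1.0, 5.0]. Largest eigenvalue (spectral radius) = 5.0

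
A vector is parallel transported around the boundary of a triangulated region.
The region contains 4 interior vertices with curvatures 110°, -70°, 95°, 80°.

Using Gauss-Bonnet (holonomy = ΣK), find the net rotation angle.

Holonomy = total enclosed curvature = 110° + (-70°) + 95° + 80° = 215°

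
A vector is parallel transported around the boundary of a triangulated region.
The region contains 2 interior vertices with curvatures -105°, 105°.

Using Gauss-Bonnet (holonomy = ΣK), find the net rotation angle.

Holonomy = total enclosed curvature = (-105°) + 105° = 0°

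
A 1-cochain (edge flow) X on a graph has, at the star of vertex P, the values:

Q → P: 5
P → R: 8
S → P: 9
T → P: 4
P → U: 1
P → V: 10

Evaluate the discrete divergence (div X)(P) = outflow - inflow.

Divergence = sum of outgoing flows = (-5) + 8 + (-9) + (-4) + 1 + 10 = 1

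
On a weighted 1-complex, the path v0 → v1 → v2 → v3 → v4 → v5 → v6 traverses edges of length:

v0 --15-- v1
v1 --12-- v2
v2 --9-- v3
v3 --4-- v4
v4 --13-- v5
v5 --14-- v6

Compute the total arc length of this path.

Arc length = 15 + 12 + 9 + 4 + 13 + 14 = 67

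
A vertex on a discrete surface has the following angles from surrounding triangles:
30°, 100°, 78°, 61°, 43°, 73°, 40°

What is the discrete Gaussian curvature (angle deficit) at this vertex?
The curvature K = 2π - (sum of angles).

Sum of angles = 425°. K = 360° - 425° = -65° = -13π/36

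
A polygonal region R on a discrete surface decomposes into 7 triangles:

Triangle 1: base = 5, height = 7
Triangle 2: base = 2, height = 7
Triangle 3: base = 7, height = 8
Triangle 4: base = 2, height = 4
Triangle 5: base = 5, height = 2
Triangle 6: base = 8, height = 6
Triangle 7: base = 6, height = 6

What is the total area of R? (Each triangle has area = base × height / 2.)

(1/2)×5×7 + (1/2)×2×7 + (1/2)×7×8 + (1/2)×2×4 + (1/2)×5×2 + (1/2)×8×6 + (1/2)×6×6 = 103.5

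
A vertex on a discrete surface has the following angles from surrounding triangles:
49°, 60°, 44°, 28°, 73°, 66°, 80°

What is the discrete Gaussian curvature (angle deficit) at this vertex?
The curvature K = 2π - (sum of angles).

Sum of angles = 400°. K = 360° - 400° = -40° = -2π/9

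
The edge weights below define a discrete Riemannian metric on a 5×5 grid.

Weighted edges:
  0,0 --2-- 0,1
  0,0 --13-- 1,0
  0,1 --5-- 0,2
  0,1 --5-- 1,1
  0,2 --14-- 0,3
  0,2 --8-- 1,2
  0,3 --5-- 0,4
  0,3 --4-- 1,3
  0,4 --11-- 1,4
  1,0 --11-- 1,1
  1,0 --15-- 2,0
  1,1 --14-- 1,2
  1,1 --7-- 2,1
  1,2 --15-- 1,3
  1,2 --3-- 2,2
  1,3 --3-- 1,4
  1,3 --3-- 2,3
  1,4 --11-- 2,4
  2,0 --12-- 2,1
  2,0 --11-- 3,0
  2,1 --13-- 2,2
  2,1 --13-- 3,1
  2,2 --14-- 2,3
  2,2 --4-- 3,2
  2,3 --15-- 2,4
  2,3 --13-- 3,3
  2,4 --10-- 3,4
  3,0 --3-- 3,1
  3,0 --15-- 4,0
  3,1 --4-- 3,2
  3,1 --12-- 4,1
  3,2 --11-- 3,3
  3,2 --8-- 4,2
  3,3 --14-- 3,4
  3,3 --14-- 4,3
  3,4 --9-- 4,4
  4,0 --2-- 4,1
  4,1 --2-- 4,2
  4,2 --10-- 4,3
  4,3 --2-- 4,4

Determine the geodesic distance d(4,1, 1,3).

Shortest path: 4,1 → 4,2 → 3,2 → 2,2 → 2,3 → 1,3, total weight = 31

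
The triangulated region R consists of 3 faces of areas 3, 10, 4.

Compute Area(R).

3 + 10 + 4 = 17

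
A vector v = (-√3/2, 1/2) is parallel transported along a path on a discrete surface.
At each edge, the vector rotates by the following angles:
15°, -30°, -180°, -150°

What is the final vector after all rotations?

Total rotation: 15° + (-30°) + (-180°) + (-150°) = -345° ≡ 15° (mod 360°). Final vector: (-0.9659, 0.2588)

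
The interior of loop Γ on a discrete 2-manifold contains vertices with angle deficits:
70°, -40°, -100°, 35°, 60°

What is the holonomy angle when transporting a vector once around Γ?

Holonomy = total enclosed curvature = 70° + (-40°) + (-100°) + 35° + 60° = 25°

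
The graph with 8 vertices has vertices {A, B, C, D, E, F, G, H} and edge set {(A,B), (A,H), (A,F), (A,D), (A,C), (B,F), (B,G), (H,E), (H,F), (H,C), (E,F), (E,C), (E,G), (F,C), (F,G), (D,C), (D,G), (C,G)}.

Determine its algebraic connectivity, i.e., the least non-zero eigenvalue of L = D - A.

Degrees: deg(A) = 5, deg(B) = 3, deg(C) = 6, deg(D) = 3, deg(E) = 4, deg(F) = 6, deg(G) = 5, deg(H) = 4.
L = D − A with rows/columns ordered (A, B, C, D, E, F, G, H):
  [ 5, -1, -1, -1,  0, -1,  0, -1]
  [-1,  3,  0,  0,  0, -1, -1,  0]
  [-1,  0,  6, -1, -1, -1, -1, -1]
  [-1,  0, -1,  3,  0,  0, -1,  0]
  [ 0,  0, -1,  0,  4, -1, -1, -1]
  [-1, -1, -1,  0, -1,  6, -1, -1]
  [ 0, -1, -1, -1, -1, -1,  5,  0]
  [-1,  0, -1,  0, -1, -1,  0,  4]
Characteristic polynomial: det(λI − L) = λ(λ² − 10λ + 20)²(λ − 4)(λ − 6)².
Roots: λ = 0; (λ² − 10λ + 20) = 0 ⇒ λ = 5 ± √5 ≈ 2.7639, 7.2361 (multiplicity 2); (λ − 4) = 0 ⇒ λ = 4; (λ − 6) = 0 ⇒ λ = 6 (multiplicity 2).
(Check: the roots sum (with multiplicity) to 36, matching trace L = Σdeg = 2·18 = 36.)
Laplacian eigenvalues: [0.0, 2.7639, 2.7639, 4.0, 6.0, 6.0, 7.2361, 7.2361]. Algebraic connectivity (smallest non-zero eigenvalue) = 2.7639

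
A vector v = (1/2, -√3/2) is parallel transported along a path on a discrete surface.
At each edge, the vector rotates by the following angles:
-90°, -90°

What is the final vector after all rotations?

Total rotation: (-90°) + (-90°) = -180° ≡ 180° (mod 360°). Final vector: (-0.5000, 0.8660)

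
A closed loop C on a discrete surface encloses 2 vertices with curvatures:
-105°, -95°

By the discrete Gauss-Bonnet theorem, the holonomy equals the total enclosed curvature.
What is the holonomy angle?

Holonomy = total enclosed curvature = (-105°) + (-95°) = -200°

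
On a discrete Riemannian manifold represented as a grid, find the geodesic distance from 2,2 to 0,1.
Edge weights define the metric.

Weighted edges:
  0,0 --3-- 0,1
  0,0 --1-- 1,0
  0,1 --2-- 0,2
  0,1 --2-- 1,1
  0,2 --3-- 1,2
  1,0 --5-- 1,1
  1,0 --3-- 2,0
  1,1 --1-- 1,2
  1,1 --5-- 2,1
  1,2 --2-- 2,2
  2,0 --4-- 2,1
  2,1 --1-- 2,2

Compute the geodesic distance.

Shortest path: 2,2 → 1,2 → 1,1 → 0,1, total weight = 5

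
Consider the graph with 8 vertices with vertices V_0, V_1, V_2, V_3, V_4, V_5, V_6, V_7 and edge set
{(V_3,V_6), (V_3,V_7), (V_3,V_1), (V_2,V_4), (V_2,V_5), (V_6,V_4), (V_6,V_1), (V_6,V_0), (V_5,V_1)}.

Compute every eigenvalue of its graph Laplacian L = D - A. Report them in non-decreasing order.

Degrees: deg(V_0) = 1, deg(V_1) = 3, deg(V_2) = 2, deg(V_3) = 3, deg(V_4) = 2, deg(V_5) = 2, deg(V_6) = 4, deg(V_7) = 1.
L = D − A with rows/columns ordered (V_0, V_1, V_2, V_3, V_4, V_5, V_6, V_7):
  [ 1,  0,  0,  0,  0,  0, -1,  0]
  [ 0,  3,  0, -1,  0, -1, -1,  0]
  [ 0,  0,  2,  0, -1, -1,  0,  0]
  [ 0, -1,  0,  3,  0,  0, -1, -1]
  [ 0,  0, -1,  0,  2,  0, -1,  0]
  [ 0, -1, -1,  0,  0,  2,  0,  0]
  [-1, -1,  0, -1, -1,  0,  4,  0]
  [ 0,  0,  0, -1,  0,  0,  0,  1]
Characteristic polynomial: det(λI − L) = λ(λ² − 4λ + 2)(λ² − 6λ + 4)(λ² − 6λ + 7)(λ − 2).
Roots: λ = 0; (λ² − 4λ + 2) = 0 ⇒ λ = 2 ± √2 ≈ 0.5858, 3.4142; (λ² − 6λ + 4) = 0 ⇒ λ = 3 ± √5 ≈ 0.7639, 5.2361; (λ² − 6λ + 7) = 0 ⇒ λ = 3 ± √2 ≈ 1.5858, 4.4142; (λ − 2) = 0 ⇒ λ = 2.
(Check: the roots sum (with multiplicity) to 18, matching trace L = Σdeg = 2·9 = 18.)
Laplacian eigenvalues (increasing order): [0.0, 0.5858, 0.7639, 1.5858, 2.0, 3.4142, 4.4142, 5.2361]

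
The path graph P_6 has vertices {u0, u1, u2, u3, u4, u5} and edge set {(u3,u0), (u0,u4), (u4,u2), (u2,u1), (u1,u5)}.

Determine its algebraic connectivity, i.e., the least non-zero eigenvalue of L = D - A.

The path graph P_n has Laplacian eigenvalues λ_k = 2 − 2cos(kπ/n), k = 0, 1, …, n−1. Here n = 6:
k=0: 2 − 2cos(0) = 0.0; k=1: 2 − 2cos(π/6) = 0.2679; k=2: 2 − 2cos(π/3) = 1.0; k=3: 2 − 2cos(π/2) = 2.0; k=4: 2 − 2cos(2π/3) = 3.0; k=5: 2 − 2cos(5π/6) = 3.7321.
Laplacian eigenvalues: [0.0, 0.2679, 1.0, 2.0, 3.0, 3.7321]. Algebraic connectivity (smallest non-zero eigenvalue) = 0.2679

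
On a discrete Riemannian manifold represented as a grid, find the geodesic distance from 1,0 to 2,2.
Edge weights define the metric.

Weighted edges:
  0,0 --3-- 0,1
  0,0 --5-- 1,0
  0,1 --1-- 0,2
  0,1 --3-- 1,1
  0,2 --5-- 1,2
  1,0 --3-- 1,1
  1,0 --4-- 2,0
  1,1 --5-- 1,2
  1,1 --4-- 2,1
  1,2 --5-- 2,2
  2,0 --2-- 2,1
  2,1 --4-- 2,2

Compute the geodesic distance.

Shortest path: 1,0 → 2,0 → 2,1 → 2,2, total weight = 10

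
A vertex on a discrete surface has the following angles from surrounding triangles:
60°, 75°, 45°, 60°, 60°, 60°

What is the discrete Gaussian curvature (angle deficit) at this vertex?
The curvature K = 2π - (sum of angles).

Sum of angles = 360°. K = 360° - 360° = 0°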